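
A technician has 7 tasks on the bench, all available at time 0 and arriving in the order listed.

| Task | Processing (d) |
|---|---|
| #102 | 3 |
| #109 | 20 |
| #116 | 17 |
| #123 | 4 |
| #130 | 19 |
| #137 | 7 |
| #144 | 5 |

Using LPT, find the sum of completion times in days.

393

LPT (decreasing processing time): #109 #130 #116 #137 #144 #123 #102.
#109: 0→20
#130: 20→39
#116: 39→56
#137: 56→63
#144: 63→68
#123: 68→72
#102: 72→75
Sum = 20+39+56+63+68+72+75 = 393.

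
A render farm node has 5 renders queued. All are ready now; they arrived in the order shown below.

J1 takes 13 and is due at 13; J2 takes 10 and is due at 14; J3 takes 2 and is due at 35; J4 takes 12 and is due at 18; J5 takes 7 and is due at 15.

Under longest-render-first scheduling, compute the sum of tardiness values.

64

LPT (decreasing processing time): J1 J4 J2 J5 J3.
J1: 0→13, due 13, tardiness 0
J4: 13→25, due 18, tardiness 7
J2: 25→35, due 14, tardiness 21
J5: 35→42, due 15, tardiness 27
J3: 42→44, due 35, tardiness 9
Sum = 0+7+21+27+9 = 64.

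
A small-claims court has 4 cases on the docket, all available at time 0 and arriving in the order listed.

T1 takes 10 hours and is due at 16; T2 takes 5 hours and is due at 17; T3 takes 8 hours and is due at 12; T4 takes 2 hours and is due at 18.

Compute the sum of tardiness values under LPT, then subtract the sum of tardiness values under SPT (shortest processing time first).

7

LPT (decreasing processing time): T1 T3 T2 T4.
T1: 0→10, due 16, tardiness 0
T3: 10→18, due 12, tardiness 6
T2: 18→23, due 17, tardiness 6
T4: 23→25, due 18, tardiness 7
Sum = 0+6+6+7 = 19.
SPT (increasing processing time): T4 T2 T3 T1.
T4: 0→2, due 18, tardiness 0
T2: 2→7, due 17, tardiness 0
T3: 7→15, due 12, tardiness 3
T1: 15→25, due 16, tardiness 9
Sum = 0+0+3+9 = 12.
Difference = 19 − 12 = 7.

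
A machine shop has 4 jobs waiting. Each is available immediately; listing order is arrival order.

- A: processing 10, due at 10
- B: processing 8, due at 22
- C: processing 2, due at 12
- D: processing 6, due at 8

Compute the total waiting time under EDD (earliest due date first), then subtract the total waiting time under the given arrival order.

-8

EDD (increasing due date): D A C B.
D: waits 0, runs 0→6
A: waits 6, runs 6→16
C: waits 16, runs 16→18
B: waits 18, runs 18→26
Sum = 0+6+16+18 = 40.
FIFO (arrival order): A B C D.
A: waits 0, runs 0→10
B: waits 10, runs 10→18
C: waits 18, runs 18→20
D: waits 20, runs 20→26
Sum = 0+10+18+20 = 48.
Difference = 40 − 48 = -8.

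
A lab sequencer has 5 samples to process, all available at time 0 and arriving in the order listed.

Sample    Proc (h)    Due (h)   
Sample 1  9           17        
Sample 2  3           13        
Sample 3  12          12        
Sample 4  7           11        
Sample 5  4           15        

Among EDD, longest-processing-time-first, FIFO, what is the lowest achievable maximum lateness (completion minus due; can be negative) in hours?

18

EDD (increasing due date): Sample 4 Sample 3 Sample 2 Sample 5 Sample 1.
Sample 4: 0→7, due 11, lateness -4
Sample 3: 7→19, due 12, lateness 7
Sample 2: 19→22, due 13, lateness 9
Sample 5: 22→26, due 15, lateness 11
Sample 1: 26→35, due 17, lateness 18
Maximum = 18.
LPT (decreasing processing time): Sample 3 Sample 1 Sample 4 Sample 5 Sample 2.
Sample 3: 0→12, due 12, lateness 0
Sample 1: 12→21, due 17, lateness 4
Sample 4: 21→28, due 11, lateness 17
Sample 5: 28→32, due 15, lateness 17
Sample 2: 32→35, due 13, lateness 22
Maximum = 22.
FIFO (arrival order): Sample 1 Sample 2 Sample 3 Sample 4 Sample 5.
Sample 1: 0→9, due 17, lateness -8
Sample 2: 9→12, due 13, lateness -1
Sample 3: 12→24, due 12, lateness 12
Sample 4: 24→31, due 11, lateness 20
Sample 5: 31→35, due 15, lateness 20
Maximum = 20.
EDD 18, LPT 22, FIFO 20 → minimum 18.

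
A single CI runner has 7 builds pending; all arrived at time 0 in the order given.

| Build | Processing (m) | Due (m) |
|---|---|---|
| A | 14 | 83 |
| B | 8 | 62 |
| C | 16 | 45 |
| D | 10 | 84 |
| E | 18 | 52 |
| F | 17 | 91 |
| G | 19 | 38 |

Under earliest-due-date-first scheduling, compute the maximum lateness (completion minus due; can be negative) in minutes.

11

EDD (increasing due date): G C E B A D F.
G: 0→19, due 38, lateness -19
C: 19→35, due 45, lateness -10
E: 35→53, due 52, lateness 1
B: 53→61, due 62, lateness -1
A: 61→75, due 83, lateness -8
D: 75→85, due 84, lateness 1
F: 85→102, due 91, lateness 11
Maximum = 11.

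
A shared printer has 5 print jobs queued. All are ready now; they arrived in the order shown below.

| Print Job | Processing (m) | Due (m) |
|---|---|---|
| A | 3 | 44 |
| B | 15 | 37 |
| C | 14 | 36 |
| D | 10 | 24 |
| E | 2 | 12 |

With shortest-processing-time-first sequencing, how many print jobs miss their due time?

1

SPT (increasing processing time): E A D C B.
E: 0→2, due 12, tardiness 0
A: 2→5, due 44, tardiness 0
D: 5→15, due 24, tardiness 0
C: 15→29, due 36, tardiness 0
B: 29→44, due 37, tardiness 7
Late print jobs: 1.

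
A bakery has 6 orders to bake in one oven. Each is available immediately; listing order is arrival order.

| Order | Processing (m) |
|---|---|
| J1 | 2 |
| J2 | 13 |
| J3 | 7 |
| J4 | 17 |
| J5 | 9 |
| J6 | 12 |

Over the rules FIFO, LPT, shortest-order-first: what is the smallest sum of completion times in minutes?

162

FIFO (arrival order): J1 J2 J3 J4 J5 J6.
J1: 0→2
J2: 2→15
J3: 15→22
J4: 22→39
J5: 39→48
J6: 48→60
Sum = 2+15+22+39+48+60 = 186.
LPT (decreasing processing time): J4 J2 J6 J5 J3 J1.
J4: 0→17
J2: 17→30
J6: 30→42
J5: 42→51
J3: 51→58
J1: 58→60
Sum = 17+30+42+51+58+60 = 258.
SPT (increasing processing time): J1 J3 J5 J6 J2 J4.
J1: 0→2
J3: 2→9
J5: 9→18
J6: 18→30
J2: 30→43
J4: 43→60
Sum = 2+9+18+30+43+60 = 162.
FIFO 186, LPT 258, SPT 162 → minimum 162.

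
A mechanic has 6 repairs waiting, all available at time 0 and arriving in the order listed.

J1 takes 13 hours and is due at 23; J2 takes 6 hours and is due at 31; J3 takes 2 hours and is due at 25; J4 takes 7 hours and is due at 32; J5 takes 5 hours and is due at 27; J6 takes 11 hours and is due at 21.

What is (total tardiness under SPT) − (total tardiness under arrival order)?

SPT (increasing processing time): J3 J5 J2 J4 J6 J1.
J3: 0→2, due 25, tardiness 0
J5: 2→7, due 27, tardiness 0
J2: 7→13, due 31, tardiness 0
J4: 13→20, due 32, tardiness 0
J6: 20→31, due 21, tardiness 10
J1: 31→44, due 23, tardiness 21
Sum = 0+0+0+0+10+21 = 31.
FIFO (arrival order): J1 J2 J3 J4 J5 J6.
J1: 0→13, due 23, tardiness 0
J2: 13→19, due 31, tardiness 0
J3: 19→21, due 25, tardiness 0
J4: 21→28, due 32, tardiness 0
J5: 28→33, due 27, tardiness 6
J6: 33→44, due 21, tardiness 23
Sum = 0+0+0+0+6+23 = 29.
Difference = 31 − 29 = 2.

2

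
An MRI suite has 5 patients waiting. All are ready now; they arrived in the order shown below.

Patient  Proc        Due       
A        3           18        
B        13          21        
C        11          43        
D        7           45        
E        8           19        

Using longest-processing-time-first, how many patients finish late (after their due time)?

LPT (decreasing processing time): B C E D A.
B: 0→13, due 21, tardiness 0
C: 13→24, due 43, tardiness 0
E: 24→32, due 19, tardiness 13
D: 32→39, due 45, tardiness 0
A: 39→42, due 18, tardiness 24
Late patients: 2.

2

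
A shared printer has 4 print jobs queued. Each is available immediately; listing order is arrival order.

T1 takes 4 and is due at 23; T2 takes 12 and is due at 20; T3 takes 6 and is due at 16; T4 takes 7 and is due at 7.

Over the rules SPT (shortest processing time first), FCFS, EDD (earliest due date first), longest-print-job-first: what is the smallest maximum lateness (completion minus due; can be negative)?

SPT (increasing processing time): T1 T3 T4 T2.
T1: 0→4, due 23, lateness -19
T3: 4→10, due 16, lateness -6
T4: 10→17, due 7, lateness 10
T2: 17→29, due 20, lateness 9
Maximum = 10.
FIFO (arrival order): T1 T2 T3 T4.
T1: 0→4, due 23, lateness -19
T2: 4→16, due 20, lateness -4
T3: 16→22, due 16, lateness 6
T4: 22→29, due 7, lateness 22
Maximum = 22.
EDD (increasing due date): T4 T3 T2 T1.
T4: 0→7, due 7, lateness 0
T3: 7→13, due 16, lateness -3
T2: 13→25, due 20, lateness 5
T1: 25→29, due 23, lateness 6
Maximum = 6.
LPT (decreasing processing time): T2 T4 T3 T1.
T2: 0→12, due 20, lateness -8
T4: 12→19, due 7, lateness 12
T3: 19→25, due 16, lateness 9
T1: 25→29, due 23, lateness 6
Maximum = 12.
SPT 10, FIFO 22, EDD 6, LPT 12 → minimum 6.

6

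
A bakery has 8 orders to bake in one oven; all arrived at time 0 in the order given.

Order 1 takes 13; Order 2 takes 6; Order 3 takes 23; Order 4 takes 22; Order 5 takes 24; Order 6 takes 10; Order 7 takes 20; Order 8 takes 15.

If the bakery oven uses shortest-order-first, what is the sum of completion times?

SPT (increasing processing time): Order 2 Order 6 Order 1 Order 8 Order 7 Order 4 Order 3 Order 5.
Order 2: 0→6
Order 6: 6→16
Order 1: 16→29
Order 8: 29→44
Order 7: 44→64
Order 4: 64→86
Order 3: 86→109
Order 5: 109→133
Sum = 6+16+29+44+64+86+109+133 = 487.

487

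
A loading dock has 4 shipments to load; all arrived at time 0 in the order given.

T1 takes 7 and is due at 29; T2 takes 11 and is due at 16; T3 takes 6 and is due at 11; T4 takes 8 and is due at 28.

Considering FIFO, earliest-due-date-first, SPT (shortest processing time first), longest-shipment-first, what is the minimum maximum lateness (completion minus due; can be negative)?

FIFO (arrival order): T1 T2 T3 T4.
T1: 0→7, due 29, lateness -22
T2: 7→18, due 16, lateness 2
T3: 18→24, due 11, lateness 13
T4: 24→32, due 28, lateness 4
Maximum = 13.
EDD (increasing due date): T3 T2 T4 T1.
T3: 0→6, due 11, lateness -5
T2: 6→17, due 16, lateness 1
T4: 17→25, due 28, lateness -3
T1: 25→32, due 29, lateness 3
Maximum = 3.
SPT (increasing processing time): T3 T1 T4 T2.
T3: 0→6, due 11, lateness -5
T1: 6→13, due 29, lateness -16
T4: 13→21, due 28, lateness -7
T2: 21→32, due 16, lateness 16
Maximum = 16.
LPT (decreasing processing time): T2 T4 T1 T3.
T2: 0→11, due 16, lateness -5
T4: 11→19, due 28, lateness -9
T1: 19→26, due 29, lateness -3
T3: 26→32, due 11, lateness 21
Maximum = 21.
FIFO 13, EDD 3, SPT 16, LPT 21 → minimum 3.

3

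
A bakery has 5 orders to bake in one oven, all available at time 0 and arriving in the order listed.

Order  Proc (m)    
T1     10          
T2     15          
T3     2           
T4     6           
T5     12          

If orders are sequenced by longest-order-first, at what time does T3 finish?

LPT (decreasing processing time): T2 T5 T1 T4 T3.
T2: 0→15
T5: 15→27
T1: 27→37
T4: 37→43
T3: 43→45

45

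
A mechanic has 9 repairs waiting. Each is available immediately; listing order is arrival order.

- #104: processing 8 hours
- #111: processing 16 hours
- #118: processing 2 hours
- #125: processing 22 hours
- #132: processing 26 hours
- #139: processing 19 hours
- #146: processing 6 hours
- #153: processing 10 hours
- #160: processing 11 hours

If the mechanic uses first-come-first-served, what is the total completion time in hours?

601

FIFO (arrival order): #104 #111 #118 #125 #132 #139 #146 #153 #160.
#104: 0→8
#111: 8→24
#118: 24→26
#125: 26→48
#132: 48→74
#139: 74→93
#146: 93→99
#153: 99→109
#160: 109→120
Sum = 8+24+26+48+74+93+99+109+120 = 601.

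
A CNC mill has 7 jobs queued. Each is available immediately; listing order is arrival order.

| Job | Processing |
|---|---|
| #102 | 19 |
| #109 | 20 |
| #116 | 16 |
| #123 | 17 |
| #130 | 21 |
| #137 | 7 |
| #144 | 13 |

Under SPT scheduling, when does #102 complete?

72

SPT (increasing processing time): #137 #144 #116 #123 #102 #109 #130.
#137: 0→7
#144: 7→20
#116: 20→36
#123: 36→53
#102: 53→72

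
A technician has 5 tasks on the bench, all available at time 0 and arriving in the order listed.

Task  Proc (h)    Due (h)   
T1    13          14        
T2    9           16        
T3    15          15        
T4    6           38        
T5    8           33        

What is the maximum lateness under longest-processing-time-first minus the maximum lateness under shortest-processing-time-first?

LPT (decreasing processing time): T3 T1 T2 T5 T4.
T3: 0→15, due 15, lateness 0
T1: 15→28, due 14, lateness 14
T2: 28→37, due 16, lateness 21
T5: 37→45, due 33, lateness 12
T4: 45→51, due 38, lateness 13
Maximum = 21.
SPT (increasing processing time): T4 T5 T2 T1 T3.
T4: 0→6, due 38, lateness -32
T5: 6→14, due 33, lateness -19
T2: 14→23, due 16, lateness 7
T1: 23→36, due 14, lateness 22
T3: 36→51, due 15, lateness 36
Maximum = 36.
Difference = 21 − 36 = -15.

-15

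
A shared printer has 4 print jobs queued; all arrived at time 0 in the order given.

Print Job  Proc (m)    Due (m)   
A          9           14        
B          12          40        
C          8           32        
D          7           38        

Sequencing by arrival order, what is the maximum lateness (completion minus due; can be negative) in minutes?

-2

FIFO (arrival order): A B C D.
A: 0→9, due 14, lateness -5
B: 9→21, due 40, lateness -19
C: 21→29, due 32, lateness -3
D: 29→36, due 38, lateness -2
Maximum = -2.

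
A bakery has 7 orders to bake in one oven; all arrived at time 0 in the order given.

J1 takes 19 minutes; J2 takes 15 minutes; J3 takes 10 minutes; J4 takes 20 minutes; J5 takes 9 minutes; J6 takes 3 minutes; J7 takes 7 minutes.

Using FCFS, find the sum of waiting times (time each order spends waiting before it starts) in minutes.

310

FIFO (arrival order): J1 J2 J3 J4 J5 J6 J7.
J1: waits 0, runs 0→19
J2: waits 19, runs 19→34
J3: waits 34, runs 34→44
J4: waits 44, runs 44→64
J5: waits 64, runs 64→73
J6: waits 73, runs 73→76
J7: waits 76, runs 76→83
Sum = 0+19+34+44+64+73+76 = 310.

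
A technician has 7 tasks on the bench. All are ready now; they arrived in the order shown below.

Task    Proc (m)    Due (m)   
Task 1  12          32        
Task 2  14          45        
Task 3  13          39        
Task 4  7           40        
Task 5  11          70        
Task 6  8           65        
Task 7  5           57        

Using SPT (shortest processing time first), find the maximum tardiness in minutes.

25

SPT (increasing processing time): Task 7 Task 4 Task 6 Task 5 Task 1 Task 3 Task 2.
Task 7: 0→5, due 57, tardiness 0
Task 4: 5→12, due 40, tardiness 0
Task 6: 12→20, due 65, tardiness 0
Task 5: 20→31, due 70, tardiness 0
Task 1: 31→43, due 32, tardiness 11
Task 3: 43→56, due 39, tardiness 17
Task 2: 56→70, due 45, tardiness 25
Maximum = 25.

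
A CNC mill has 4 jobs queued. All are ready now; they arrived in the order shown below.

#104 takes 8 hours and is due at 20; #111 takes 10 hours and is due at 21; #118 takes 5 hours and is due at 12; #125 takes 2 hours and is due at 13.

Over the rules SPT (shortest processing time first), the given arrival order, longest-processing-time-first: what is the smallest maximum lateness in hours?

4

SPT (increasing processing time): #125 #118 #104 #111.
#125: 0→2, due 13, lateness -11
#118: 2→7, due 12, lateness -5
#104: 7→15, due 20, lateness -5
#111: 15→25, due 21, lateness 4
Maximum = 4.
FIFO (arrival order): #104 #111 #118 #125.
#104: 0→8, due 20, lateness -12
#111: 8→18, due 21, lateness -3
#118: 18→23, due 12, lateness 11
#125: 23→25, due 13, lateness 12
Maximum = 12.
LPT (decreasing processing time): #111 #104 #118 #125.
#111: 0→10, due 21, lateness -11
#104: 10→18, due 20, lateness -2
#118: 18→23, due 12, lateness 11
#125: 23→25, due 13, lateness 12
Maximum = 12.
SPT 4, FIFO 12, LPT 12 → minimum 4.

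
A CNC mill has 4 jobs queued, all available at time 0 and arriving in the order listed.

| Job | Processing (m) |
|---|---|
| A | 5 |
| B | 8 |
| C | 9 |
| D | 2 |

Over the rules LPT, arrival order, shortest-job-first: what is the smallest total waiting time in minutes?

LPT (decreasing processing time): C B A D.
C: waits 0, runs 0→9
B: waits 9, runs 9→17
A: waits 17, runs 17→22
D: waits 22, runs 22→24
Sum = 0+9+17+22 = 48.
FIFO (arrival order): A B C D.
A: waits 0, runs 0→5
B: waits 5, runs 5→13
C: waits 13, runs 13→22
D: waits 22, runs 22→24
Sum = 0+5+13+22 = 40.
SPT (increasing processing time): D A B C.
D: waits 0, runs 0→2
A: waits 2, runs 2→7
B: waits 7, runs 7→15
C: waits 15, runs 15→24
Sum = 0+2+7+15 = 24.
LPT 48, FIFO 40, SPT 24 → minimum 24.

24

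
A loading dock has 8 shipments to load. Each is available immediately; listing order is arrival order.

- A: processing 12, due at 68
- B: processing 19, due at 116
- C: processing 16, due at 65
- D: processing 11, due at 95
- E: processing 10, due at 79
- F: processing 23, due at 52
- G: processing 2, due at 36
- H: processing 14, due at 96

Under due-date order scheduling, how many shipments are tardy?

0

EDD (increasing due date): G F C A E D H B.
G: 0→2, due 36, tardiness 0
F: 2→25, due 52, tardiness 0
C: 25→41, due 65, tardiness 0
A: 41→53, due 68, tardiness 0
E: 53→63, due 79, tardiness 0
D: 63→74, due 95, tardiness 0
H: 74→88, due 96, tardiness 0
B: 88→107, due 116, tardiness 0
Late shipments: 0.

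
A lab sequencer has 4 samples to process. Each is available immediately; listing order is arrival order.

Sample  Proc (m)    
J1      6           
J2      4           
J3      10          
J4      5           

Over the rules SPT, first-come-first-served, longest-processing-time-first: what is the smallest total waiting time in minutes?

28

SPT (increasing processing time): J2 J4 J1 J3.
J2: waits 0, runs 0→4
J4: waits 4, runs 4→9
J1: waits 9, runs 9→15
J3: waits 15, runs 15→25
Sum = 0+4+9+15 = 28.
FIFO (arrival order): J1 J2 J3 J4.
J1: waits 0, runs 0→6
J2: waits 6, runs 6→10
J3: waits 10, runs 10→20
J4: waits 20, runs 20→25
Sum = 0+6+10+20 = 36.
LPT (decreasing processing time): J3 J1 J4 J2.
J3: waits 0, runs 0→10
J1: waits 10, runs 10→16
J4: waits 16, runs 16→21
J2: waits 21, runs 21→25
Sum = 0+10+16+21 = 47.
SPT 28, FIFO 36, LPT 47 → minimum 28.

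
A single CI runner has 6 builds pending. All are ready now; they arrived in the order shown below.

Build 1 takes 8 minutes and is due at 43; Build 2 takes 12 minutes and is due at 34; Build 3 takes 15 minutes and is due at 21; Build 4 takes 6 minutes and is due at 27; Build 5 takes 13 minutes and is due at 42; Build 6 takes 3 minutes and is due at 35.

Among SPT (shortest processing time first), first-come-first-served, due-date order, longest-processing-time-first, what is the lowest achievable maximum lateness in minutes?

14

SPT (increasing processing time): Build 6 Build 4 Build 1 Build 2 Build 5 Build 3.
Build 6: 0→3, due 35, lateness -32
Build 4: 3→9, due 27, lateness -18
Build 1: 9→17, due 43, lateness -26
Build 2: 17→29, due 34, lateness -5
Build 5: 29→42, due 42, lateness 0
Build 3: 42→57, due 21, lateness 36
Maximum = 36.
FIFO (arrival order): Build 1 Build 2 Build 3 Build 4 Build 5 Build 6.
Build 1: 0→8, due 43, lateness -35
Build 2: 8→20, due 34, lateness -14
Build 3: 20→35, due 21, lateness 14
Build 4: 35→41, due 27, lateness 14
Build 5: 41→54, due 42, lateness 12
Build 6: 54→57, due 35, lateness 22
Maximum = 22.
EDD (increasing due date): Build 3 Build 4 Build 2 Build 6 Build 5 Build 1.
Build 3: 0→15, due 21, lateness -6
Build 4: 15→21, due 27, lateness -6
Build 2: 21→33, due 34, lateness -1
Build 6: 33→36, due 35, lateness 1
Build 5: 36→49, due 42, lateness 7
Build 1: 49→57, due 43, lateness 14
Maximum = 14.
LPT (decreasing processing time): Build 3 Build 5 Build 2 Build 1 Build 4 Build 6.
Build 3: 0→15, due 21, lateness -6
Build 5: 15→28, due 42, lateness -14
Build 2: 28→40, due 34, lateness 6
Build 1: 40→48, due 43, lateness 5
Build 4: 48→54, due 27, lateness 27
Build 6: 54→57, due 35, lateness 22
Maximum = 27.
SPT 36, FIFO 22, EDD 14, LPT 27 → minimum 14.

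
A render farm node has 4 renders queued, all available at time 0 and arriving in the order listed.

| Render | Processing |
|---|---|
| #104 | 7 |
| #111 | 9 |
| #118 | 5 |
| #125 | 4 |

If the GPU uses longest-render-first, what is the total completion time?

LPT (decreasing processing time): #111 #104 #118 #125.
#111: 0→9
#104: 9→16
#118: 16→21
#125: 21→25
Sum = 9+16+21+25 = 71.

71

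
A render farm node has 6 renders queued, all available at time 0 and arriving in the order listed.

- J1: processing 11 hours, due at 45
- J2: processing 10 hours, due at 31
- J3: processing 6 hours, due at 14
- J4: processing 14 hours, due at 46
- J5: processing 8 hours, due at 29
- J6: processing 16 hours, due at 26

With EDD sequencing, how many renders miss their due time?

EDD (increasing due date): J3 J6 J5 J2 J1 J4.
J3: 0→6, due 14, tardiness 0
J6: 6→22, due 26, tardiness 0
J5: 22→30, due 29, tardiness 1
J2: 30→40, due 31, tardiness 9
J1: 40→51, due 45, tardiness 6
J4: 51→65, due 46, tardiness 19
Late renders: 4.

4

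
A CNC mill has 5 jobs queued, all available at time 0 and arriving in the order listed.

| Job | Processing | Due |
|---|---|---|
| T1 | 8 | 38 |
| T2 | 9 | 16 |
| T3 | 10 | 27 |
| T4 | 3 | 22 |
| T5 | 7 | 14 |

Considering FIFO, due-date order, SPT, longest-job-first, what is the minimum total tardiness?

2

FIFO (arrival order): T1 T2 T3 T4 T5.
T1: 0→8, due 38, tardiness 0
T2: 8→17, due 16, tardiness 1
T3: 17→27, due 27, tardiness 0
T4: 27→30, due 22, tardiness 8
T5: 30→37, due 14, tardiness 23
Sum = 0+1+0+8+23 = 32.
EDD (increasing due date): T5 T2 T4 T3 T1.
T5: 0→7, due 14, tardiness 0
T2: 7→16, due 16, tardiness 0
T4: 16→19, due 22, tardiness 0
T3: 19→29, due 27, tardiness 2
T1: 29→37, due 38, tardiness 0
Sum = 0+0+0+2+0 = 2.
SPT (increasing processing time): T4 T5 T1 T2 T3.
T4: 0→3, due 22, tardiness 0
T5: 3→10, due 14, tardiness 0
T1: 10→18, due 38, tardiness 0
T2: 18→27, due 16, tardiness 11
T3: 27→37, due 27, tardiness 10
Sum = 0+0+0+11+10 = 21.
LPT (decreasing processing time): T3 T2 T1 T5 T4.
T3: 0→10, due 27, tardiness 0
T2: 10→19, due 16, tardiness 3
T1: 19→27, due 38, tardiness 0
T5: 27→34, due 14, tardiness 20
T4: 34→37, due 22, tardiness 15
Sum = 0+3+0+20+15 = 38.
FIFO 32, EDD 2, SPT 21, LPT 38 → minimum 2.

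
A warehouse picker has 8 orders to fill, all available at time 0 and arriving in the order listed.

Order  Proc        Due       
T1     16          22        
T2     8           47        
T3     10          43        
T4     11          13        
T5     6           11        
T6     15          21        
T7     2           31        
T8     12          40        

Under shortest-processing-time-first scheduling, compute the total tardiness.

SPT (increasing processing time): T7 T5 T2 T3 T4 T8 T6 T1.
T7: 0→2, due 31, tardiness 0
T5: 2→8, due 11, tardiness 0
T2: 8→16, due 47, tardiness 0
T3: 16→26, due 43, tardiness 0
T4: 26→37, due 13, tardiness 24
T8: 37→49, due 40, tardiness 9
T6: 49→64, due 21, tardiness 43
T1: 64→80, due 22, tardiness 58
Sum = 0+0+0+0+24+9+43+58 = 134.

134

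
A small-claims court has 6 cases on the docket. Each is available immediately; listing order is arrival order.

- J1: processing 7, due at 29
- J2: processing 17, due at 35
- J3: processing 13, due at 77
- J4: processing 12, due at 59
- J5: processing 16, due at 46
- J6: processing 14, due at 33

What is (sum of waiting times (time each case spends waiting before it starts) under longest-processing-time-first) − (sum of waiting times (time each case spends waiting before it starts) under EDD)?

43

LPT (decreasing processing time): J2 J5 J6 J3 J4 J1.
J2: waits 0, runs 0→17
J5: waits 17, runs 17→33
J6: waits 33, runs 33→47
J3: waits 47, runs 47→60
J4: waits 60, runs 60→72
J1: waits 72, runs 72→79
Sum = 0+17+33+47+60+72 = 229.
EDD (increasing due date): J1 J6 J2 J5 J4 J3.
J1: waits 0, runs 0→7
J6: waits 7, runs 7→21
J2: waits 21, runs 21→38
J5: waits 38, runs 38→54
J4: waits 54, runs 54→66
J3: waits 66, runs 66→79
Sum = 0+7+21+38+54+66 = 186.
Difference = 229 − 186 = 43.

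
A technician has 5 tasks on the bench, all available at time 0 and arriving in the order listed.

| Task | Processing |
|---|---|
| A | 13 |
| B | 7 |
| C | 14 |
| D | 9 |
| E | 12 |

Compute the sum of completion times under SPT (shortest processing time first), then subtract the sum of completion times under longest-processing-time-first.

SPT (increasing processing time): B D E A C.
B: 0→7
D: 7→16
E: 16→28
A: 28→41
C: 41→55
Sum = 7+16+28+41+55 = 147.
LPT (decreasing processing time): C A E D B.
C: 0→14
A: 14→27
E: 27→39
D: 39→48
B: 48→55
Sum = 14+27+39+48+55 = 183.
Difference = 147 − 183 = -36.

-36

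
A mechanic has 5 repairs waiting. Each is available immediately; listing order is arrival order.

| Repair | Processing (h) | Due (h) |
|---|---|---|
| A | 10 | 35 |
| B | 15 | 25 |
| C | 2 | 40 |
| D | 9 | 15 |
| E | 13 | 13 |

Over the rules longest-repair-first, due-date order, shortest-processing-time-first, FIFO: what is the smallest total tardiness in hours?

LPT (decreasing processing time): B E A D C.
B: 0→15, due 25, tardiness 0
E: 15→28, due 13, tardiness 15
A: 28→38, due 35, tardiness 3
D: 38→47, due 15, tardiness 32
C: 47→49, due 40, tardiness 9
Sum = 0+15+3+32+9 = 59.
EDD (increasing due date): E D B A C.
E: 0→13, due 13, tardiness 0
D: 13→22, due 15, tardiness 7
B: 22→37, due 25, tardiness 12
A: 37→47, due 35, tardiness 12
C: 47→49, due 40, tardiness 9
Sum = 0+7+12+12+9 = 40.
SPT (increasing processing time): C D A E B.
C: 0→2, due 40, tardiness 0
D: 2→11, due 15, tardiness 0
A: 11→21, due 35, tardiness 0
E: 21→34, due 13, tardiness 21
B: 34→49, due 25, tardiness 24
Sum = 0+0+0+21+24 = 45.
FIFO (arrival order): A B C D E.
A: 0→10, due 35, tardiness 0
B: 10→25, due 25, tardiness 0
C: 25→27, due 40, tardiness 0
D: 27→36, due 15, tardiness 21
E: 36→49, due 13, tardiness 36
Sum = 0+0+0+21+36 = 57.
LPT 59, EDD 40, SPT 45, FIFO 57 → minimum 40.

40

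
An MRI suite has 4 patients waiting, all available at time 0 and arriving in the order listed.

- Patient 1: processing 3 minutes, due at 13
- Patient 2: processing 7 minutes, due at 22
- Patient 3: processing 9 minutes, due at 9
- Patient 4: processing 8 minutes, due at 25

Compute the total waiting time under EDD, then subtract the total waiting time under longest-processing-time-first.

-10

EDD (increasing due date): Patient 3 Patient 1 Patient 2 Patient 4.
Patient 3: waits 0, runs 0→9
Patient 1: waits 9, runs 9→12
Patient 2: waits 12, runs 12→19
Patient 4: waits 19, runs 19→27
Sum = 0+9+12+19 = 40.
LPT (decreasing processing time): Patient 3 Patient 4 Patient 2 Patient 1.
Patient 3: waits 0, runs 0→9
Patient 4: waits 9, runs 9→17
Patient 2: waits 17, runs 17→24
Patient 1: waits 24, runs 24→27
Sum = 0+9+17+24 = 50.
Difference = 40 − 50 = -10.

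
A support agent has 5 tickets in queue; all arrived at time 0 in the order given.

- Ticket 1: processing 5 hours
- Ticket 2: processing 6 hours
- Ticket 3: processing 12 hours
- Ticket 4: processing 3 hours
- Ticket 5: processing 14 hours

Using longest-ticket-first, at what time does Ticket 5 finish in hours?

14

LPT (decreasing processing time): Ticket 5 Ticket 3 Ticket 2 Ticket 1 Ticket 4.
Ticket 5: 0→14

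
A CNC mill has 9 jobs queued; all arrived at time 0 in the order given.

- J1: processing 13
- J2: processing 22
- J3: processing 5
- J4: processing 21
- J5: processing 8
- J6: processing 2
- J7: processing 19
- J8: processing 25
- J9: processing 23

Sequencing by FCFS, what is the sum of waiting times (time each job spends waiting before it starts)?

494

FIFO (arrival order): J1 J2 J3 J4 J5 J6 J7 J8 J9.
J1: waits 0, runs 0→13
J2: waits 13, runs 13→35
J3: waits 35, runs 35→40
J4: waits 40, runs 40→61
J5: waits 61, runs 61→69
J6: waits 69, runs 69→71
J7: waits 71, runs 71→90
J8: waits 90, runs 90→115
J9: waits 115, runs 115→138
Sum = 0+13+35+40+61+69+71+90+115 = 494.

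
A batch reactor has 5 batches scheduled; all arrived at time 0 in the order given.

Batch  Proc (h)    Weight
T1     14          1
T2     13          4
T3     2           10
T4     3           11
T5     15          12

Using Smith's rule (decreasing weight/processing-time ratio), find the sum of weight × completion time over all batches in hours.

494

WSPT (decreasing weight/processing-time ratio): T3 T4 T5 T2 T1.
T3: finishes 2, weight 10, w·C = 20
T4: finishes 5, weight 11, w·C = 55
T5: finishes 20, weight 12, w·C = 240
T2: finishes 33, weight 4, w·C = 132
T1: finishes 47, weight 1, w·C = 47
Sum = 20+55+240+132+47 = 494.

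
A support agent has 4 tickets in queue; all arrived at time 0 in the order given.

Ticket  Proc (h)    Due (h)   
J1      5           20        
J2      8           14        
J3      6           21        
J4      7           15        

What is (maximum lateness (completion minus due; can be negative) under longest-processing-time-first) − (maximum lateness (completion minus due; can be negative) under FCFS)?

LPT (decreasing processing time): J2 J4 J3 J1.
J2: 0→8, due 14, lateness -6
J4: 8→15, due 15, lateness 0
J3: 15→21, due 21, lateness 0
J1: 21→26, due 20, lateness 6
Maximum = 6.
FIFO (arrival order): J1 J2 J3 J4.
J1: 0→5, due 20, lateness -15
J2: 5→13, due 14, lateness -1
J3: 13→19, due 21, lateness -2
J4: 19→26, due 15, lateness 11
Maximum = 11.
Difference = 6 − 11 = -5.

-5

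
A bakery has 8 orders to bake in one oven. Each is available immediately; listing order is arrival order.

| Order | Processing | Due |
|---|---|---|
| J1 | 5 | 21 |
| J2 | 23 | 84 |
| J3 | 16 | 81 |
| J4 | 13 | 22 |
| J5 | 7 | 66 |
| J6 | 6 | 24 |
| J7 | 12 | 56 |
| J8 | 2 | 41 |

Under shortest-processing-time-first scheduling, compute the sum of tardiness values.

SPT (increasing processing time): J8 J1 J6 J5 J7 J4 J3 J2.
J8: 0→2, due 41, tardiness 0
J1: 2→7, due 21, tardiness 0
J6: 7→13, due 24, tardiness 0
J5: 13→20, due 66, tardiness 0
J7: 20→32, due 56, tardiness 0
J4: 32→45, due 22, tardiness 23
J3: 45→61, due 81, tardiness 0
J2: 61→84, due 84, tardiness 0
Sum = 0+0+0+0+0+23+0+0 = 23.

23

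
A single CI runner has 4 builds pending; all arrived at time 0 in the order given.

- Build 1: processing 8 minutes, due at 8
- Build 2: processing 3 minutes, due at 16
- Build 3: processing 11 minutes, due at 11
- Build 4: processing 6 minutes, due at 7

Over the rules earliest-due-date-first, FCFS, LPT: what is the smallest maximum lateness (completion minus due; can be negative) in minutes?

EDD (increasing due date): Build 4 Build 1 Build 3 Build 2.
Build 4: 0→6, due 7, lateness -1
Build 1: 6→14, due 8, lateness 6
Build 3: 14→25, due 11, lateness 14
Build 2: 25→28, due 16, lateness 12
Maximum = 14.
FIFO (arrival order): Build 1 Build 2 Build 3 Build 4.
Build 1: 0→8, due 8, lateness 0
Build 2: 8→11, due 16, lateness -5
Build 3: 11→22, due 11, lateness 11
Build 4: 22→28, due 7, lateness 21
Maximum = 21.
LPT (decreasing processing time): Build 3 Build 1 Build 4 Build 2.
Build 3: 0→11, due 11, lateness 0
Build 1: 11→19, due 8, lateness 11
Build 4: 19→25, due 7, lateness 18
Build 2: 25→28, due 16, lateness 12
Maximum = 18.
EDD 14, FIFO 21, LPT 18 → minimum 14.

14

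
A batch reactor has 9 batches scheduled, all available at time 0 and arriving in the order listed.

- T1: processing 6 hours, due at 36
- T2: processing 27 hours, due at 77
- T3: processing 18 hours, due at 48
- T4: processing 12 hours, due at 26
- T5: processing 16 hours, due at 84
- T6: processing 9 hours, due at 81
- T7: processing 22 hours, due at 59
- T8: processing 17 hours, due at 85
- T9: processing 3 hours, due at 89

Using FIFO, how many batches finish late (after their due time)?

FIFO (arrival order): T1 T2 T3 T4 T5 T6 T7 T8 T9.
T1: 0→6, due 36, tardiness 0
T2: 6→33, due 77, tardiness 0
T3: 33→51, due 48, tardiness 3
T4: 51→63, due 26, tardiness 37
T5: 63→79, due 84, tardiness 0
T6: 79→88, due 81, tardiness 7
T7: 88→110, due 59, tardiness 51
T8: 110→127, due 85, tardiness 42
T9: 127→130, due 89, tardiness 41
Late batches: 6.

6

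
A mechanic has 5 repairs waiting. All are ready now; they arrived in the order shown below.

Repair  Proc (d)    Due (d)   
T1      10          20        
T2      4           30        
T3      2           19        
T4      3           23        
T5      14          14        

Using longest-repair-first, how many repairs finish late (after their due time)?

LPT (decreasing processing time): T5 T1 T2 T4 T3.
T5: 0→14, due 14, tardiness 0
T1: 14→24, due 20, tardiness 4
T2: 24→28, due 30, tardiness 0
T4: 28→31, due 23, tardiness 8
T3: 31→33, due 19, tardiness 14
Late repairs: 3.

3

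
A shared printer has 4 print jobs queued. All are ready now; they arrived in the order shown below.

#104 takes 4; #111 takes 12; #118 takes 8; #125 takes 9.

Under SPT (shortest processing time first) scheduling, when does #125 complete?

SPT (increasing processing time): #104 #118 #125 #111.
#104: 0→4
#118: 4→12
#125: 12→21

21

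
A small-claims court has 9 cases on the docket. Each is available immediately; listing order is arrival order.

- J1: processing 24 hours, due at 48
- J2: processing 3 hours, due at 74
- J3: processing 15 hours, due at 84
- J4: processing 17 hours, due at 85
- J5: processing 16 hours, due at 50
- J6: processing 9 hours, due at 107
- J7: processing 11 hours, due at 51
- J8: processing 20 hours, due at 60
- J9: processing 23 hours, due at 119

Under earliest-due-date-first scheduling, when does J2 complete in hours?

EDD (increasing due date): J1 J5 J7 J8 J2 J3 J4 J6 J9.
J1: 0→24
J5: 24→40
J7: 40→51
J8: 51→71
J2: 71→74

74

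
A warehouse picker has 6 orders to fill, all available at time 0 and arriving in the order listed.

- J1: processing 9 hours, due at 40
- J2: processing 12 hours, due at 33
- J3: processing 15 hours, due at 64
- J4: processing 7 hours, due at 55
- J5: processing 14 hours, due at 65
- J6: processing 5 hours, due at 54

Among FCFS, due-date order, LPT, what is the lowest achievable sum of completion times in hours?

FIFO (arrival order): J1 J2 J3 J4 J5 J6.
J1: 0→9
J2: 9→21
J3: 21→36
J4: 36→43
J5: 43→57
J6: 57→62
Sum = 9+21+36+43+57+62 = 228.
EDD (increasing due date): J2 J1 J6 J4 J3 J5.
J2: 0→12
J1: 12→21
J6: 21→26
J4: 26→33
J3: 33→48
J5: 48→62
Sum = 12+21+26+33+48+62 = 202.
LPT (decreasing processing time): J3 J5 J2 J1 J4 J6.
J3: 0→15
J5: 15→29
J2: 29→41
J1: 41→50
J4: 50→57
J6: 57→62
Sum = 15+29+41+50+57+62 = 254.
FIFO 228, EDD 202, LPT 254 → minimum 202.

202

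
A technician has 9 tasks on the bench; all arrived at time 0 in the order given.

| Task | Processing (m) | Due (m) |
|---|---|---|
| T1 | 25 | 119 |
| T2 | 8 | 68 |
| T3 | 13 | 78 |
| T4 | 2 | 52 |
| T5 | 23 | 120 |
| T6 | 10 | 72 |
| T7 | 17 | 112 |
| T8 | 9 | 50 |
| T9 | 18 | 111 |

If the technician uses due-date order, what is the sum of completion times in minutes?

474

EDD (increasing due date): T8 T4 T2 T6 T3 T9 T7 T1 T5.
T8: 0→9
T4: 9→11
T2: 11→19
T6: 19→29
T3: 29→42
T9: 42→60
T7: 60→77
T1: 77→102
T5: 102→125
Sum = 9+11+19+29+42+60+77+102+125 = 474.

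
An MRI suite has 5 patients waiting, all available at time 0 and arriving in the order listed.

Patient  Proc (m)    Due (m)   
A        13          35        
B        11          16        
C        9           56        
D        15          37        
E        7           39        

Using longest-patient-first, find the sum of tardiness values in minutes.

LPT (decreasing processing time): D A B C E.
D: 0→15, due 37, tardiness 0
A: 15→28, due 35, tardiness 0
B: 28→39, due 16, tardiness 23
C: 39→48, due 56, tardiness 0
E: 48→55, due 39, tardiness 16
Sum = 0+0+23+0+16 = 39.

39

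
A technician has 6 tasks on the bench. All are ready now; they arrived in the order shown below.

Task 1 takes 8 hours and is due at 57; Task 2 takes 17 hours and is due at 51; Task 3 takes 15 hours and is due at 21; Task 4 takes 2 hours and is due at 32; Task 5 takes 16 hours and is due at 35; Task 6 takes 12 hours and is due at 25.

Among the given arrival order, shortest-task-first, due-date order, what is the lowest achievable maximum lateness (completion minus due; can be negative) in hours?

FIFO (arrival order): Task 1 Task 2 Task 3 Task 4 Task 5 Task 6.
Task 1: 0→8, due 57, lateness -49
Task 2: 8→25, due 51, lateness -26
Task 3: 25→40, due 21, lateness 19
Task 4: 40→42, due 32, lateness 10
Task 5: 42→58, due 35, lateness 23
Task 6: 58→70, due 25, lateness 45
Maximum = 45.
SPT (increasing processing time): Task 4 Task 1 Task 6 Task 3 Task 5 Task 2.
Task 4: 0→2, due 32, lateness -30
Task 1: 2→10, due 57, lateness -47
Task 6: 10→22, due 25, lateness -3
Task 3: 22→37, due 21, lateness 16
Task 5: 37→53, due 35, lateness 18
Task 2: 53→70, due 51, lateness 19
Maximum = 19.
EDD (increasing due date): Task 3 Task 6 Task 4 Task 5 Task 2 Task 1.
Task 3: 0→15, due 21, lateness -6
Task 6: 15→27, due 25, lateness 2
Task 4: 27→29, due 32, lateness -3
Task 5: 29→45, due 35, lateness 10
Task 2: 45→62, due 51, lateness 11
Task 1: 62→70, due 57, lateness 13
Maximum = 13.
FIFO 45, SPT 19, EDD 13 → minimum 13.

13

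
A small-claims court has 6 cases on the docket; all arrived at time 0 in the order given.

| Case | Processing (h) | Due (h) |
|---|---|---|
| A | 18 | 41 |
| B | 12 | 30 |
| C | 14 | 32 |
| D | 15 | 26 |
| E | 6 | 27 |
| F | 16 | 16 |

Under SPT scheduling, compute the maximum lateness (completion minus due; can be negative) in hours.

47

SPT (increasing processing time): E B C D F A.
E: 0→6, due 27, lateness -21
B: 6→18, due 30, lateness -12
C: 18→32, due 32, lateness 0
D: 32→47, due 26, lateness 21
F: 47→63, due 16, lateness 47
A: 63→81, due 41, lateness 40
Maximum = 47.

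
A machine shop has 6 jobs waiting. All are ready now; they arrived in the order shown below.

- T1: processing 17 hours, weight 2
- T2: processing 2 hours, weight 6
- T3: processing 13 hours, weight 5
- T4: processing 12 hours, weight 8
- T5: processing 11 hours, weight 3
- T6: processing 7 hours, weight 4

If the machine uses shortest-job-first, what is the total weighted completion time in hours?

SPT (increasing processing time): T2 T6 T5 T4 T3 T1.
T2: finishes 2, weight 6, w·C = 12
T6: finishes 9, weight 4, w·C = 36
T5: finishes 20, weight 3, w·C = 60
T4: finishes 32, weight 8, w·C = 256
T3: finishes 45, weight 5, w·C = 225
T1: finishes 62, weight 2, w·C = 124
Sum = 12+36+60+256+225+124 = 713.

713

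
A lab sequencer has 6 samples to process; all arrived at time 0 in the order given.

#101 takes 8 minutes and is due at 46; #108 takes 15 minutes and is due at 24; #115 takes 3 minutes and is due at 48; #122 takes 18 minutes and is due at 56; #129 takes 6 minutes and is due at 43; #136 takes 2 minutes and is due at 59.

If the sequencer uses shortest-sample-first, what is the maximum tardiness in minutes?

SPT (increasing processing time): #136 #115 #129 #101 #108 #122.
#136: 0→2, due 59, tardiness 0
#115: 2→5, due 48, tardiness 0
#129: 5→11, due 43, tardiness 0
#101: 11→19, due 46, tardiness 0
#108: 19→34, due 24, tardiness 10
#122: 34→52, due 56, tardiness 0
Maximum = 10.

10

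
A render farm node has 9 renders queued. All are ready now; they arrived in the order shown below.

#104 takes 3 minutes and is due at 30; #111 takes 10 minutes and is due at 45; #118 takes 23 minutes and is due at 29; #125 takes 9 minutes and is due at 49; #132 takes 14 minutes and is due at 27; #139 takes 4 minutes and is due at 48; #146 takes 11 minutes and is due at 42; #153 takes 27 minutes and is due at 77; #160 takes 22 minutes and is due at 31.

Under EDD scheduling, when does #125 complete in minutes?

96

EDD (increasing due date): #132 #118 #104 #160 #146 #111 #139 #125 #153.
#132: 0→14
#118: 14→37
#104: 37→40
#160: 40→62
#146: 62→73
#111: 73→83
#139: 83→87
#125: 87→96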